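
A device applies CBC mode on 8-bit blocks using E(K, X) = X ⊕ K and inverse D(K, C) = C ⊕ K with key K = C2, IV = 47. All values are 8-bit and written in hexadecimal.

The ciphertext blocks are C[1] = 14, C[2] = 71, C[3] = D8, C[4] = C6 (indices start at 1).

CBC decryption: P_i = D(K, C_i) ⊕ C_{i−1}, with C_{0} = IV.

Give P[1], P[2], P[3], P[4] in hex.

P[1]: D(K, 14) = D6; D6 ⊕ 47 = 91.
P[2]: D(K, 71) = B3; B3 ⊕ 14 = A7.
P[3]: D(K, D8) = 1A; 1A ⊕ 71 = 6B.
P[4]: D(K, C6) = 04; 04 ⊕ D8 = DC.

P[1] = 91, P[2] = A7, P[3] = 6B, P[4] = DC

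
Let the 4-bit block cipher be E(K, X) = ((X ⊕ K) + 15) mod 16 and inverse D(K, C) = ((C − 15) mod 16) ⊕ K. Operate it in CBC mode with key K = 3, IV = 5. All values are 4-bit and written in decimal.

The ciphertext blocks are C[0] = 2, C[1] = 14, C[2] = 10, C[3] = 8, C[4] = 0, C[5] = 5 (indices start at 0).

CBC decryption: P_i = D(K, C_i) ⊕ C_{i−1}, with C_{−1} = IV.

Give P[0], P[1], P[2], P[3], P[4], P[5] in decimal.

P[0]: D(K, 2) = 0; 0 ⊕ 5 = 5.
P[1]: D(K, 14) = 12; 12 ⊕ 2 = 14.
P[2]: D(K, 10) = 8; 8 ⊕ 14 = 6.
P[3]: D(K, 8) = 10; 10 ⊕ 10 = 0.
P[4]: D(K, 0) = 2; 2 ⊕ 8 = 10.
P[5]: D(K, 5) = 5; 5 ⊕ 0 = 5.

P[0] = 5, P[1] = 14, P[2] = 6, P[3] = 0, P[4] = 10, P[5] = 5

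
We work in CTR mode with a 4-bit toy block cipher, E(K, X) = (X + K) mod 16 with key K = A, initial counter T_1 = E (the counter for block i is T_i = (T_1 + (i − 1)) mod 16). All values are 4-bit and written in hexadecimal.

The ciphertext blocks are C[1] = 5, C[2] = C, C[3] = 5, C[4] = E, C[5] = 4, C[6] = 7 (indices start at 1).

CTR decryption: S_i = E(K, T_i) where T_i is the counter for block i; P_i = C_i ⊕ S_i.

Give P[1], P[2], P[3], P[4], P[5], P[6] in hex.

P[1]: T = E, S = E(K, T) = 8; 5 ⊕ 8 = D.
P[2]: T = F, S = E(K, T) = 9; C ⊕ 9 = 5.
P[3]: T = 0, S = E(K, T) = A; 5 ⊕ A = F.
P[4]: T = 1, S = E(K, T) = B; E ⊕ B = 5.
P[5]: T = 2, S = E(K, T) = C; 4 ⊕ C = 8.
P[6]: T = 3, S = E(K, T) = D; 7 ⊕ D = A.

P[1] = D, P[2] = 5, P[3] = F, P[4] = 5, P[5] = 8, P[6] = A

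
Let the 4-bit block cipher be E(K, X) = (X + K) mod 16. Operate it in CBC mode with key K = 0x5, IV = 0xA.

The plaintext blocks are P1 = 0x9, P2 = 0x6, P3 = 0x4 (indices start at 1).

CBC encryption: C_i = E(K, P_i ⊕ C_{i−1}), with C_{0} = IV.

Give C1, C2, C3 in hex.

C1: P1 ⊕ 0xA = 0x3; E(K, 0x3) = 0x8.
C2: P2 ⊕ 0x8 = 0xE; E(K, 0xE) = 0x3.
C3: P3 ⊕ 0x3 = 0x7; E(K, 0x7) = 0xC.

C1 = 0x8, C2 = 0x3, C3 = 0xC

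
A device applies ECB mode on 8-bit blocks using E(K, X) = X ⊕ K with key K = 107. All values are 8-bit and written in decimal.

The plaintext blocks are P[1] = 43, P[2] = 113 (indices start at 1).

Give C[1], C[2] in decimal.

C[1] = 64, C[2] = 26

ECB encryption: C_i = E(K, P_i).
C[1]: E(K, 43) = 64.
C[2]: E(K, 113) = 26.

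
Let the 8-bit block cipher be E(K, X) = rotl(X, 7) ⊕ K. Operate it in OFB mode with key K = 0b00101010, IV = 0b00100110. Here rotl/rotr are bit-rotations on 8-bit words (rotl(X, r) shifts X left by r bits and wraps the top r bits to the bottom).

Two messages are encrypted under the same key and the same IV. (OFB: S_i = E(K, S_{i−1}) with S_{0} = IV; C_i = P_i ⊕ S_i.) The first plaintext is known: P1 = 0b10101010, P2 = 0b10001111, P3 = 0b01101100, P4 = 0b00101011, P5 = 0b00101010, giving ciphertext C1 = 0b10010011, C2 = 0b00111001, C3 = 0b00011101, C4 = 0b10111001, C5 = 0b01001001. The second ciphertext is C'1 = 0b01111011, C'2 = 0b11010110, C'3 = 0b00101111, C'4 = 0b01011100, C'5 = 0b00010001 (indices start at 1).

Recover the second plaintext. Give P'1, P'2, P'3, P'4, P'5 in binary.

In OFB with a reused IV, both messages share the same keystream S_i, so C_i ⊕ C'_i = P_i ⊕ P'_i and thus P'_i = P_i ⊕ C_i ⊕ C'_i.
P'1: 0b10101010 ⊕ 0b10010011 ⊕ 0b01111011 = 0b01000010.
P'2: 0b10001111 ⊕ 0b00111001 ⊕ 0b11010110 = 0b01100000.
P'3: 0b01101100 ⊕ 0b00011101 ⊕ 0b00101111 = 0b01011110.
P'4: 0b00101011 ⊕ 0b10111001 ⊕ 0b01011100 = 0b11001110.
P'5: 0b00101010 ⊕ 0b01001001 ⊕ 0b00010001 = 0b01110010.

P'1 = 0b01000010, P'2 = 0b01100000, P'3 = 0b01011110, P'4 = 0b11001110, P'5 = 0b01110010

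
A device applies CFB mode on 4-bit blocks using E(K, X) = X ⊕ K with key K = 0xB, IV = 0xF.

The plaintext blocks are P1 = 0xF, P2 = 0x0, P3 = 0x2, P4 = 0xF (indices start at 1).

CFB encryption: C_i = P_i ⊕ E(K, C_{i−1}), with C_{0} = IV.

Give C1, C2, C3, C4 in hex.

C1 = 0xB, C2 = 0x0, C3 = 0x9, C4 = 0xD

C1: E(K, 0xF) = 0x4; 0xF ⊕ 0x4 = 0xB.
C2: E(K, 0xB) = 0x0; 0x0 ⊕ 0x0 = 0x0.
C3: E(K, 0x0) = 0xB; 0x2 ⊕ 0xB = 0x9.
C4: E(K, 0x9) = 0x2; 0xF ⊕ 0x2 = 0xD.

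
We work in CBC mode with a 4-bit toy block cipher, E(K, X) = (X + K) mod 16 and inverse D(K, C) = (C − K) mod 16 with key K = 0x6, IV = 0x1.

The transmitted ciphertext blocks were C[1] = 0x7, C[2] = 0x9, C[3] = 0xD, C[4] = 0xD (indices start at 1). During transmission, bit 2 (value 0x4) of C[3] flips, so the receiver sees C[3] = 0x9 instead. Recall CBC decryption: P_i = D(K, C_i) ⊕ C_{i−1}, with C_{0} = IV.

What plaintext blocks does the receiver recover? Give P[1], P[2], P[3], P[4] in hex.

P[1] = 0x0, P[2] = 0x4, P[3] = 0xA, P[4] = 0xE

Only C[3] changed, to 0x9. In CBC, a change in C_i garbles P_i and flips the same bit in P_{i+1}. Decrypting the received ciphertext:
P[1]: D(K, 0x7) = 0x1; 0x1 ⊕ 0x1 = 0x0.
P[2]: D(K, 0x9) = 0x3; 0x3 ⊕ 0x7 = 0x4.
P[3]: D(K, 0x9) = 0x3; 0x3 ⊕ 0x9 = 0xA.
P[4]: D(K, 0xD) = 0x7; 0x7 ⊕ 0x9 = 0xE.
Blocks that differ from the original plaintext: P[3], P[4].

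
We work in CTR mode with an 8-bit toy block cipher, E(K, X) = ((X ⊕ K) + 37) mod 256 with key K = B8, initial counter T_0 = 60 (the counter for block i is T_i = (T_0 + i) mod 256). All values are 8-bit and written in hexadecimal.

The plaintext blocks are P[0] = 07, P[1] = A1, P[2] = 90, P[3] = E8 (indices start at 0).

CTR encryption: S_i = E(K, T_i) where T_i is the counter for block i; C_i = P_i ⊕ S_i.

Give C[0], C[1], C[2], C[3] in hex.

C[0]: T = 60, S = E(K, T) = 0F; 07 ⊕ 0F = 08.
C[1]: T = 61, S = E(K, T) = 10; A1 ⊕ 10 = B1.
C[2]: T = 62, S = E(K, T) = 11; 90 ⊕ 11 = 81.
C[3]: T = 63, S = E(K, T) = 12; E8 ⊕ 12 = FA.

C[0] = 08, C[1] = B1, C[2] = 81, C[3] = FA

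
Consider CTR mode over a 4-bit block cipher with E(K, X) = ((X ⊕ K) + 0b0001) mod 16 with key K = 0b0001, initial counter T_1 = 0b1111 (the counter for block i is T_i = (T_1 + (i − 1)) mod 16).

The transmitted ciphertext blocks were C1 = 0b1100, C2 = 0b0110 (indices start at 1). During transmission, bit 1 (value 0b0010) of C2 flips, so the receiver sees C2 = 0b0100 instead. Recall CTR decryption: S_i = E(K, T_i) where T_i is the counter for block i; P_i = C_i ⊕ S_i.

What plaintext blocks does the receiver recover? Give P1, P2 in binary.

P1 = 0b0011, P2 = 0b0110

Only C2 changed, to 0b0100. In CTR, a change in C_i flips the same bit in P_i only; the keystream is unaffected. Decrypting the received ciphertext:
P1: T = 0b1111, S = E(K, T) = 0b1111; 0b1100 ⊕ 0b1111 = 0b0011.
P2: T = 0b0000, S = E(K, T) = 0b0010; 0b0100 ⊕ 0b0010 = 0b0110.
Blocks that differ from the original plaintext: P2.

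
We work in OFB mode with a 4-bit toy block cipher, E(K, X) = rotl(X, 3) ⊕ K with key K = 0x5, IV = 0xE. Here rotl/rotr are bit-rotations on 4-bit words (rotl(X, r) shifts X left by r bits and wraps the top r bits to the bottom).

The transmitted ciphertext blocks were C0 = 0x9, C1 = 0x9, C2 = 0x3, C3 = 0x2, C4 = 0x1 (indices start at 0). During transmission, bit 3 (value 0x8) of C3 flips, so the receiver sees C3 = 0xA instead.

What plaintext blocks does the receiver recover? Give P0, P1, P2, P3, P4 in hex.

OFB decryption: S_i = E(K, S_{i−1}) with S_{−1} = IV; P_i = C_i ⊕ S_i.
Only C3 changed, to 0xA. In OFB, a change in C_i flips the same bit in P_i only; the keystream is unaffected. Decrypting the received ciphertext:
P0: S = E(K, 0xE) = 0x2; 0x9 ⊕ 0x2 = 0xB.
P1: S = E(K, 0x2) = 0x4; 0x9 ⊕ 0x4 = 0xD.
P2: S = E(K, 0x4) = 0x7; 0x3 ⊕ 0x7 = 0x4.
P3: S = E(K, 0x7) = 0xE; 0xA ⊕ 0xE = 0x4.
P4: S = E(K, 0xE) = 0x2; 0x1 ⊕ 0x2 = 0x3.
Blocks that differ from the original plaintext: P3.

P0 = 0xB, P1 = 0xD, P2 = 0x4, P3 = 0x4, P4 = 0x3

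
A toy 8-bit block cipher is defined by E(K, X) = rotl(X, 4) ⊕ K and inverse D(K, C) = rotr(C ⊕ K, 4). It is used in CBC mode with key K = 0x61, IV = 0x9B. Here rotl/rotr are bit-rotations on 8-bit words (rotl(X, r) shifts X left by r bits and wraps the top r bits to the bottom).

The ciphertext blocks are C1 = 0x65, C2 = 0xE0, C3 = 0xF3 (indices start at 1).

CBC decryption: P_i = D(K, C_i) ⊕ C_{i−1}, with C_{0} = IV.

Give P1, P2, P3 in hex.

P1 = 0xDB, P2 = 0x7D, P3 = 0xC9

P1: D(K, 0x65) = 0x40; 0x40 ⊕ 0x9B = 0xDB.
P2: D(K, 0xE0) = 0x18; 0x18 ⊕ 0x65 = 0x7D.
P3: D(K, 0xF3) = 0x29; 0x29 ⊕ 0xE0 = 0xC9.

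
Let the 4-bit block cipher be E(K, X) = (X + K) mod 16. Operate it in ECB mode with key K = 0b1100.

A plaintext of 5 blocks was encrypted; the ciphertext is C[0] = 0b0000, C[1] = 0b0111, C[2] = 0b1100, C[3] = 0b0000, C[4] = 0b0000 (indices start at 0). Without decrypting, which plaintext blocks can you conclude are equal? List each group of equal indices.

P[0] = P[3] = P[4]

ECB encrypts each block independently with the same key, so equal ciphertext blocks imply equal plaintext blocks.
C[0] = C[3] = C[4] = 0b0000, so P[0] = P[3] = P[4].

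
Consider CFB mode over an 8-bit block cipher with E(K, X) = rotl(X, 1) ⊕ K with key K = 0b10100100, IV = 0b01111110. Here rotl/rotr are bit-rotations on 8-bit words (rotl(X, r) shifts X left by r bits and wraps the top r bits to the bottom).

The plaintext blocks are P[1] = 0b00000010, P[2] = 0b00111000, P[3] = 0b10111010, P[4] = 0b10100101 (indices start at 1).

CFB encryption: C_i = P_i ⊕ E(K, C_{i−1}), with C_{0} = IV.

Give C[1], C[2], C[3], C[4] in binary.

C[1]: E(K, 0b01111110) = 0b01011000; 0b00000010 ⊕ 0b01011000 = 0b01011010.
C[2]: E(K, 0b01011010) = 0b00010000; 0b00111000 ⊕ 0b00010000 = 0b00101000.
C[3]: E(K, 0b00101000) = 0b11110100; 0b10111010 ⊕ 0b11110100 = 0b01001110.
C[4]: E(K, 0b01001110) = 0b00111000; 0b10100101 ⊕ 0b00111000 = 0b10011101.

C[1] = 0b01011010, C[2] = 0b00101000, C[3] = 0b01001110, C[4] = 0b10011101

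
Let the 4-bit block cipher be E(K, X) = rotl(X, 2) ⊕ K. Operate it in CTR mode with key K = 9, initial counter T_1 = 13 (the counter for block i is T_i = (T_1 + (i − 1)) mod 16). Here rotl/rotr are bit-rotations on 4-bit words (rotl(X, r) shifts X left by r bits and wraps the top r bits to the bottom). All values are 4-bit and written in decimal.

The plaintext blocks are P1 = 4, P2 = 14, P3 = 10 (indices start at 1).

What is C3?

CTR encryption: S_i = E(K, T_i) where T_i is the counter for block i; C_i = P_i ⊕ S_i.
C1: T = 13, S = E(K, T) = 14; 4 ⊕ 14 = 10.
C2: T = 14, S = E(K, T) = 2; 14 ⊕ 2 = 12.
C3: T = 15, S = E(K, T) = 6; 10 ⊕ 6 = 12.

C3 = 12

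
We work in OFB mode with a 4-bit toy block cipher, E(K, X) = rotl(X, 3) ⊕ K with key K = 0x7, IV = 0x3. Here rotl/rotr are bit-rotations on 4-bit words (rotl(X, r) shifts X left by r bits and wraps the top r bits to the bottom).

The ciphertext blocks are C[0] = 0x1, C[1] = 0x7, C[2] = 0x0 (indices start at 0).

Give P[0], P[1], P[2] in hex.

OFB decryption: S_i = E(K, S_{i−1}) with S_{−1} = IV; P_i = C_i ⊕ S_i.
P[0]: S = E(K, 0x3) = 0xE; 0x1 ⊕ 0xE = 0xF.
P[1]: S = E(K, 0xE) = 0x0; 0x7 ⊕ 0x0 = 0x7.
P[2]: S = E(K, 0x0) = 0x7; 0x0 ⊕ 0x7 = 0x7.

P[0] = 0xF, P[1] = 0x7, P[2] = 0x7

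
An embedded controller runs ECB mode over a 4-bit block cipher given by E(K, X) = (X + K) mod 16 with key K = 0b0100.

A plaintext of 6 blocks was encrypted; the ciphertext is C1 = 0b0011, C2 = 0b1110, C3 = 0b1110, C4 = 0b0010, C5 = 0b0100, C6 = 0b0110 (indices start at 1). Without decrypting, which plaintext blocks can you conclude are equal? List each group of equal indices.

P2 = P3

ECB encrypts each block independently with the same key, so equal ciphertext blocks imply equal plaintext blocks.
C2 = C3 = 0b1110, so P2 = P3.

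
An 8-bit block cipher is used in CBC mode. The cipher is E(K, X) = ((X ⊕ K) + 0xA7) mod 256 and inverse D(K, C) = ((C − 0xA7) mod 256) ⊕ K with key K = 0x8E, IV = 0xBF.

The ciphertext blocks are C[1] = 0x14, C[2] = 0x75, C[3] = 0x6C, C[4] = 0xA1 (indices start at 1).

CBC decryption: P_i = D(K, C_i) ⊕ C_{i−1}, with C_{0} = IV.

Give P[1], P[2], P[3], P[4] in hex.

P[1] = 0x5C, P[2] = 0x54, P[3] = 0x3E, P[4] = 0x18

P[1]: D(K, 0x14) = 0xE3; 0xE3 ⊕ 0xBF = 0x5C.
P[2]: D(K, 0x75) = 0x40; 0x40 ⊕ 0x14 = 0x54.
P[3]: D(K, 0x6C) = 0x4B; 0x4B ⊕ 0x75 = 0x3E.
P[4]: D(K, 0xA1) = 0x74; 0x74 ⊕ 0x6C = 0x18.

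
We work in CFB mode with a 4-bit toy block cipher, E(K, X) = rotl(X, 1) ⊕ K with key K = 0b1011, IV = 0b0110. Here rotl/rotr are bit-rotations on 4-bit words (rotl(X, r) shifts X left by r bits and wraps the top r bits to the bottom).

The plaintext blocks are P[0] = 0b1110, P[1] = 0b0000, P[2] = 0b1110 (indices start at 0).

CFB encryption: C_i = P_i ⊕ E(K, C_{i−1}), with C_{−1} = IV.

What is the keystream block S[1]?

0b1000

C[0]: E(K, 0b0110) = 0b0111; 0b1110 ⊕ 0b0111 = 0b1001.
C[1]: E(K, 0b1001) = 0b1000; 0b0000 ⊕ 0b1000 = 0b1000.
So S[1] = 0b1000.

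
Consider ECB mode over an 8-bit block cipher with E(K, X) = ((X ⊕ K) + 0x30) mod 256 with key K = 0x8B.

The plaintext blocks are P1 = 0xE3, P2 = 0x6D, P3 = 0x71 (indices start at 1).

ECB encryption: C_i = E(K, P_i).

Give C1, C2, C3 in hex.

C1: E(K, 0xE3) = 0x98.
C2: E(K, 0x6D) = 0x16.
C3: E(K, 0x71) = 0x2A.

C1 = 0x98, C2 = 0x16, C3 = 0x2A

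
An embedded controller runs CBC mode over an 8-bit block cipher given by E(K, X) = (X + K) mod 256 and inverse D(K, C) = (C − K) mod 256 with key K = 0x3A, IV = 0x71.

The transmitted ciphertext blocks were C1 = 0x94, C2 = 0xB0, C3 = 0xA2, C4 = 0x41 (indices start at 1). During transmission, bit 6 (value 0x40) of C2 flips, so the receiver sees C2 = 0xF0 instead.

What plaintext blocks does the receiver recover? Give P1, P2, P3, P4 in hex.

P1 = 0x2B, P2 = 0x22, P3 = 0x98, P4 = 0xA5

CBC decryption: P_i = D(K, C_i) ⊕ C_{i−1}, with C_{0} = IV.
Only C2 changed, to 0xF0. In CBC, a change in C_i garbles P_i and flips the same bit in P_{i+1}. Decrypting the received ciphertext:
P1: D(K, 0x94) = 0x5A; 0x5A ⊕ 0x71 = 0x2B.
P2: D(K, 0xF0) = 0xB6; 0xB6 ⊕ 0x94 = 0x22.
P3: D(K, 0xA2) = 0x68; 0x68 ⊕ 0xF0 = 0x98.
P4: D(K, 0x41) = 0x07; 0x07 ⊕ 0xA2 = 0xA5.
Blocks that differ from the original plaintext: P2, P3.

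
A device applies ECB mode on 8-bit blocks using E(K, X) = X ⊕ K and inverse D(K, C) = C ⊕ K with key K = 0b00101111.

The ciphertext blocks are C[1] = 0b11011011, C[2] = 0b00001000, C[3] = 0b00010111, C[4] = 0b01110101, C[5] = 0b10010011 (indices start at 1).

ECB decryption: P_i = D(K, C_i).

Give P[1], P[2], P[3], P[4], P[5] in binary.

P[1]: D(K, 0b11011011) = 0b11110100.
P[2]: D(K, 0b00001000) = 0b00100111.
P[3]: D(K, 0b00010111) = 0b00111000.
P[4]: D(K, 0b01110101) = 0b01011010.
P[5]: D(K, 0b10010011) = 0b10111100.

P[1] = 0b11110100, P[2] = 0b00100111, P[3] = 0b00111000, P[4] = 0b01011010, P[5] = 0b10111100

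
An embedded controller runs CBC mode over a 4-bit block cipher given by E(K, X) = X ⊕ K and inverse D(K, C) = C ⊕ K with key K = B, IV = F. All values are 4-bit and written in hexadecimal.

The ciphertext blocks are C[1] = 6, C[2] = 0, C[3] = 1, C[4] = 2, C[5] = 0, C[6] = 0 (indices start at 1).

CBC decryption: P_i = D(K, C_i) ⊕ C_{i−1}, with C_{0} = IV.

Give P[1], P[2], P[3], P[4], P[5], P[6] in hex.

P[1]: D(K, 6) = D; D ⊕ F = 2.
P[2]: D(K, 0) = B; B ⊕ 6 = D.
P[3]: D(K, 1) = A; A ⊕ 0 = A.
P[4]: D(K, 2) = 9; 9 ⊕ 1 = 8.
P[5]: D(K, 0) = B; B ⊕ 2 = 9.
P[6]: D(K, 0) = B; B ⊕ 0 = B.

P[1] = 2, P[2] = D, P[3] = A, P[4] = 8, P[5] = 9, P[6] = B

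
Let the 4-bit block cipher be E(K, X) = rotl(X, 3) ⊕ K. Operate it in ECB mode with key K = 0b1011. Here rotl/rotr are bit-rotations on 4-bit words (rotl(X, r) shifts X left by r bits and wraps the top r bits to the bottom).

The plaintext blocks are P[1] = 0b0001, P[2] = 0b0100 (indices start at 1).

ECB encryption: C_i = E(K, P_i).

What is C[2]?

C[2]: E(K, 0b0100) = 0b1001.

C[2] = 0b1001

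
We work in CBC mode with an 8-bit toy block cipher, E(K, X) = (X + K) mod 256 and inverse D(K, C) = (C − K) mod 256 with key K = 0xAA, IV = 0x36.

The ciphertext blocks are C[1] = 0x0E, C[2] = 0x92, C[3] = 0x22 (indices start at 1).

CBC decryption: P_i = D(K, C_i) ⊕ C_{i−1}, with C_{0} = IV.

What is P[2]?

P[2] = 0xE6

P[2]: D(K, 0x92) = 0xE8; 0xE8 ⊕ 0x0E = 0xE6.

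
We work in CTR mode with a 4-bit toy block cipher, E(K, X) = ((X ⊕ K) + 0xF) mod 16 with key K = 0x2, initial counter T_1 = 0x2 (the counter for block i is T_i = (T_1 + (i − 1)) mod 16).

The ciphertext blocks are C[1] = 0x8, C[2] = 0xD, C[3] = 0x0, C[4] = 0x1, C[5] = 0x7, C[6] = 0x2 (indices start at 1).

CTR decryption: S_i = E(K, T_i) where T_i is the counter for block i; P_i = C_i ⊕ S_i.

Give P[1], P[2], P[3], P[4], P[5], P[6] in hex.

P[1]: T = 0x2, S = E(K, T) = 0xF; 0x8 ⊕ 0xF = 0x7.
P[2]: T = 0x3, S = E(K, T) = 0x0; 0xD ⊕ 0x0 = 0xD.
P[3]: T = 0x4, S = E(K, T) = 0x5; 0x0 ⊕ 0x5 = 0x5.
P[4]: T = 0x5, S = E(K, T) = 0x6; 0x1 ⊕ 0x6 = 0x7.
P[5]: T = 0x6, S = E(K, T) = 0x3; 0x7 ⊕ 0x3 = 0x4.
P[6]: T = 0x7, S = E(K, T) = 0x4; 0x2 ⊕ 0x4 = 0x6.

P[1] = 0x7, P[2] = 0xD, P[3] = 0x5, P[4] = 0x7, P[5] = 0x4, P[6] = 0x6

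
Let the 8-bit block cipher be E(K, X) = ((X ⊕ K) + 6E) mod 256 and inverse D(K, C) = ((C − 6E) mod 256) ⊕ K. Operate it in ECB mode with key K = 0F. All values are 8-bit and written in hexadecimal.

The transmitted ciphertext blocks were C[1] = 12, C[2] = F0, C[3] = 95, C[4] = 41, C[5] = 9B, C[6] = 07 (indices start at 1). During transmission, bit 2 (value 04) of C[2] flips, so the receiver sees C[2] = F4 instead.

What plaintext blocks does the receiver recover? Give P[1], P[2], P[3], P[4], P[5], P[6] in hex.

ECB decryption: P_i = D(K, C_i).
Only C[2] changed, to F4. In ECB, a change in C_i affects only P_i. Decrypting the received ciphertext:
P[1]: D(K, 12) = AB.
P[2]: D(K, F4) = 89.
P[3]: D(K, 95) = 28.
P[4]: D(K, 41) = DC.
P[5]: D(K, 9B) = 22.
P[6]: D(K, 07) = 96.
Blocks that differ from the original plaintext: P[2].

P[1] = AB, P[2] = 89, P[3] = 28, P[4] = DC, P[5] = 22, P[6] = 96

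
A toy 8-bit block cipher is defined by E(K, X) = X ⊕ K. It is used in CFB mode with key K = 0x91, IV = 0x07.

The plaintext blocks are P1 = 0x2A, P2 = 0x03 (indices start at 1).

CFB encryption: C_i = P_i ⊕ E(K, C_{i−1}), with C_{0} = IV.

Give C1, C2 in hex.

C1 = 0xBC, C2 = 0x2E

C1: E(K, 0x07) = 0x96; 0x2A ⊕ 0x96 = 0xBC.
C2: E(K, 0xBC) = 0x2D; 0x03 ⊕ 0x2D = 0x2E.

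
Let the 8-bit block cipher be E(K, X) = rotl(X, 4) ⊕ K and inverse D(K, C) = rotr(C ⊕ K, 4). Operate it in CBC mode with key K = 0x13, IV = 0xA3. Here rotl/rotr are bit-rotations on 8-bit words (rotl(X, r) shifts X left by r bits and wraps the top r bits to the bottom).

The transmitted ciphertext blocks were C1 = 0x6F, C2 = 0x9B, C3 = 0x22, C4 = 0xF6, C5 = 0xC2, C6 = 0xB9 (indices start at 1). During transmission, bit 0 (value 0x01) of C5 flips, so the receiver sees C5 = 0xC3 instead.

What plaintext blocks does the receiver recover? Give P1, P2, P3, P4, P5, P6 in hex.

CBC decryption: P_i = D(K, C_i) ⊕ C_{i−1}, with C_{0} = IV.
Only C5 changed, to 0xC3. In CBC, a change in C_i garbles P_i and flips the same bit in P_{i+1}. Decrypting the received ciphertext:
P1: D(K, 0x6F) = 0xC7; 0xC7 ⊕ 0xA3 = 0x64.
P2: D(K, 0x9B) = 0x88; 0x88 ⊕ 0x6F = 0xE7.
P3: D(K, 0x22) = 0x13; 0x13 ⊕ 0x9B = 0x88.
P4: D(K, 0xF6) = 0x5E; 0x5E ⊕ 0x22 = 0x7C.
P5: D(K, 0xC3) = 0x0D; 0x0D ⊕ 0xF6 = 0xFB.
P6: D(K, 0xB9) = 0xAA; 0xAA ⊕ 0xC3 = 0x69.
Blocks that differ from the original plaintext: P5, P6.

P1 = 0x64, P2 = 0xE7, P3 = 0x88, P4 = 0x7C, P5 = 0xFB, P6 = 0x69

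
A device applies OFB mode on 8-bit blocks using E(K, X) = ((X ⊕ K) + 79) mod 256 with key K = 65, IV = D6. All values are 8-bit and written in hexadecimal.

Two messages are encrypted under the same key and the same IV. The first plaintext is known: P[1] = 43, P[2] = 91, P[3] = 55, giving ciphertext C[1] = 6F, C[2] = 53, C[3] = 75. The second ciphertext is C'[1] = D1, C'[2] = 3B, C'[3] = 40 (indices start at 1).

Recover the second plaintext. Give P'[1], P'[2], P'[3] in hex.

In OFB with a reused IV, both messages share the same keystream S_i, so C_i ⊕ C'_i = P_i ⊕ P'_i and thus P'_i = P_i ⊕ C_i ⊕ C'_i.
P'[1]: 43 ⊕ 6F ⊕ D1 = FD.
P'[2]: 91 ⊕ 53 ⊕ 3B = F9.
P'[3]: 55 ⊕ 75 ⊕ 40 = 60.

P'[1] = FD, P'[2] = F9, P'[3] = 60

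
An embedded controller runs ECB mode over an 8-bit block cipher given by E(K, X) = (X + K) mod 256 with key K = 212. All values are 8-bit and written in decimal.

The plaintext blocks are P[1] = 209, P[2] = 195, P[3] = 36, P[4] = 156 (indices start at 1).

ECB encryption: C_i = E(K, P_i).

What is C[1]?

C[1]: E(K, 209) = 165.

C[1] = 165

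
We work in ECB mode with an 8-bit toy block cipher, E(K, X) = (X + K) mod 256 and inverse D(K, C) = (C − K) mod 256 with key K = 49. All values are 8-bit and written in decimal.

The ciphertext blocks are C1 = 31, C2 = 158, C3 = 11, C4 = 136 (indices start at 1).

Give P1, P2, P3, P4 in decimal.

ECB decryption: P_i = D(K, C_i).
P1: D(K, 31) = 238.
P2: D(K, 158) = 109.
P3: D(K, 11) = 218.
P4: D(K, 136) = 87.

P1 = 238, P2 = 109, P3 = 218, P4 = 87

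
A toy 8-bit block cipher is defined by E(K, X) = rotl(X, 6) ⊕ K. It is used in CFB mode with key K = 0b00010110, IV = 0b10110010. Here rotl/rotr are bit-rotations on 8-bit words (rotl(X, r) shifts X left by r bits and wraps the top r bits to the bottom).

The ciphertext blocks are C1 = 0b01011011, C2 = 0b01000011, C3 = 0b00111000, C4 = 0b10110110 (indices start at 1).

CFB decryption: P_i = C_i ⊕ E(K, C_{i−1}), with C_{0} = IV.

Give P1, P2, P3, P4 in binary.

P1 = 0b11100001, P2 = 0b10000011, P3 = 0b11111110, P4 = 0b10101110

P1: E(K, 0b10110010) = 0b10111010; 0b01011011 ⊕ 0b10111010 = 0b11100001.
P2: E(K, 0b01011011) = 0b11000000; 0b01000011 ⊕ 0b11000000 = 0b10000011.
P3: E(K, 0b01000011) = 0b11000110; 0b00111000 ⊕ 0b11000110 = 0b11111110.
P4: E(K, 0b00111000) = 0b00011000; 0b10110110 ⊕ 0b00011000 = 0b10101110.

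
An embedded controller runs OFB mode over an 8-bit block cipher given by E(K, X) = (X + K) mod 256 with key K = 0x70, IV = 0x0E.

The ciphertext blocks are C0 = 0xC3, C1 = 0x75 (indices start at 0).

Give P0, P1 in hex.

P0 = 0xBD, P1 = 0x9B

OFB decryption: S_i = E(K, S_{i−1}) with S_{−1} = IV; P_i = C_i ⊕ S_i.
P0: S = E(K, 0x0E) = 0x7E; 0xC3 ⊕ 0x7E = 0xBD.
P1: S = E(K, 0x7E) = 0xEE; 0x75 ⊕ 0xEE = 0x9B.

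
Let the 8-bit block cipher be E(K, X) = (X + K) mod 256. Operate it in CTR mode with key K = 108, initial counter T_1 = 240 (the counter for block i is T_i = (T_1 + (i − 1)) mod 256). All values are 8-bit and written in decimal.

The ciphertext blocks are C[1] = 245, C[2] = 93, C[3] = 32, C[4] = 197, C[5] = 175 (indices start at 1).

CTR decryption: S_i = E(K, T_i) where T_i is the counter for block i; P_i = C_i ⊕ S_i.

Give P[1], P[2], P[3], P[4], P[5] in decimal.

P[1]: T = 240, S = E(K, T) = 92; 245 ⊕ 92 = 169.
P[2]: T = 241, S = E(K, T) = 93; 93 ⊕ 93 = 0.
P[3]: T = 242, S = E(K, T) = 94; 32 ⊕ 94 = 126.
P[4]: T = 243, S = E(K, T) = 95; 197 ⊕ 95 = 154.
P[5]: T = 244, S = E(K, T) = 96; 175 ⊕ 96 = 207.

P[1] = 169, P[2] = 0, P[3] = 126, P[4] = 154, P[5] = 207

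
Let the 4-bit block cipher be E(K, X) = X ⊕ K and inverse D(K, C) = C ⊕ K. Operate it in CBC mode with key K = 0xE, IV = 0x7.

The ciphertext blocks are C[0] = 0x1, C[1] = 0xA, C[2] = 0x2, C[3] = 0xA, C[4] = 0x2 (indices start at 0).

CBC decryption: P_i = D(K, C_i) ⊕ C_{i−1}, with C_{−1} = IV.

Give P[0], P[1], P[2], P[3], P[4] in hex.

P[0]: D(K, 0x1) = 0xF; 0xF ⊕ 0x7 = 0x8.
P[1]: D(K, 0xA) = 0x4; 0x4 ⊕ 0x1 = 0x5.
P[2]: D(K, 0x2) = 0xC; 0xC ⊕ 0xA = 0x6.
P[3]: D(K, 0xA) = 0x4; 0x4 ⊕ 0x2 = 0x6.
P[4]: D(K, 0x2) = 0xC; 0xC ⊕ 0xA = 0x6.

P[0] = 0x8, P[1] = 0x5, P[2] = 0x6, P[3] = 0x6, P[4] = 0x6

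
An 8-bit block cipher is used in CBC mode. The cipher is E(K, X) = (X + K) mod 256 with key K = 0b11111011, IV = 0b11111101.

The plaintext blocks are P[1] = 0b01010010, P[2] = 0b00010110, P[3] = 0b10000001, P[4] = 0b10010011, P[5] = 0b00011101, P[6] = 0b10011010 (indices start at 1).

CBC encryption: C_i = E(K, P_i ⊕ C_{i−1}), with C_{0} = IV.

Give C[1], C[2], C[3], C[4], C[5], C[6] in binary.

C[1]: P[1] ⊕ 0b11111101 = 0b10101111; E(K, 0b10101111) = 0b10101010.
C[2]: P[2] ⊕ 0b10101010 = 0b10111100; E(K, 0b10111100) = 0b10110111.
C[3]: P[3] ⊕ 0b10110111 = 0b00110110; E(K, 0b00110110) = 0b00110001.
C[4]: P[4] ⊕ 0b00110001 = 0b10100010; E(K, 0b10100010) = 0b10011101.
C[5]: P[5] ⊕ 0b10011101 = 0b10000000; E(K, 0b10000000) = 0b01111011.
C[6]: P[6] ⊕ 0b01111011 = 0b11100001; E(K, 0b11100001) = 0b11011100.

C[1] = 0b10101010, C[2] = 0b10110111, C[3] = 0b00110001, C[4] = 0b10011101, C[5] = 0b01111011, C[6] = 0b11011100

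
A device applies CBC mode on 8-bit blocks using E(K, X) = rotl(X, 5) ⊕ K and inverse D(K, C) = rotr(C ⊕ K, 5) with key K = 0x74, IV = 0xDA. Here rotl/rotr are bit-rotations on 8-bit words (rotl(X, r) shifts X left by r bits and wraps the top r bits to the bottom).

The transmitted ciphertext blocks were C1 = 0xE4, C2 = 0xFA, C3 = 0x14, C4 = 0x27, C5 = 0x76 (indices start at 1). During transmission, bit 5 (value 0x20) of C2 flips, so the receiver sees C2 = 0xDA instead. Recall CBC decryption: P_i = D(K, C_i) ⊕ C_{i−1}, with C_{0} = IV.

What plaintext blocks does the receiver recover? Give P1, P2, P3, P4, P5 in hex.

Only C2 changed, to 0xDA. In CBC, a change in C_i garbles P_i and flips the same bit in P_{i+1}. Decrypting the received ciphertext:
P1: D(K, 0xE4) = 0x84; 0x84 ⊕ 0xDA = 0x5E.
P2: D(K, 0xDA) = 0x75; 0x75 ⊕ 0xE4 = 0x91.
P3: D(K, 0x14) = 0x03; 0x03 ⊕ 0xDA = 0xD9.
P4: D(K, 0x27) = 0x9A; 0x9A ⊕ 0x14 = 0x8E.
P5: D(K, 0x76) = 0x10; 0x10 ⊕ 0x27 = 0x37.
Blocks that differ from the original plaintext: P2, P3.

P1 = 0x5E, P2 = 0x91, P3 = 0xD9, P4 = 0x8E, P5 = 0x37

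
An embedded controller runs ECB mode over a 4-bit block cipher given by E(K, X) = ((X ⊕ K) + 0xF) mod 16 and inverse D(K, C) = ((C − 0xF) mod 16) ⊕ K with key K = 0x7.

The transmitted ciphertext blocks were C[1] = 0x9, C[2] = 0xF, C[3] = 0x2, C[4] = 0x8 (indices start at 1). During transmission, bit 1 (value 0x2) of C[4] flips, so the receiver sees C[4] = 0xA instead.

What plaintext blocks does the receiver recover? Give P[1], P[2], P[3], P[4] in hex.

ECB decryption: P_i = D(K, C_i).
Only C[4] changed, to 0xA. In ECB, a change in C_i affects only P_i. Decrypting the received ciphertext:
P[1]: D(K, 0x9) = 0xD.
P[2]: D(K, 0xF) = 0x7.
P[3]: D(K, 0x2) = 0x4.
P[4]: D(K, 0xA) = 0xC.
Blocks that differ from the original plaintext: P[4].

P[1] = 0xD, P[2] = 0x7, P[3] = 0x4, P[4] = 0xC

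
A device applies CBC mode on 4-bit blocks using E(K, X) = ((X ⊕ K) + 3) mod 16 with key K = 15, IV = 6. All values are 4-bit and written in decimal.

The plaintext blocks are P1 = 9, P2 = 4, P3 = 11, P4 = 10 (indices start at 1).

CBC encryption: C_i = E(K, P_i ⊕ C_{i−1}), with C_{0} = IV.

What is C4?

C4 = 10

C1: P1 ⊕ 6 = 15; E(K, 15) = 3.
C2: P2 ⊕ 3 = 7; E(K, 7) = 11.
C3: P3 ⊕ 11 = 0; E(K, 0) = 2.
C4: P4 ⊕ 2 = 8; E(K, 8) = 10.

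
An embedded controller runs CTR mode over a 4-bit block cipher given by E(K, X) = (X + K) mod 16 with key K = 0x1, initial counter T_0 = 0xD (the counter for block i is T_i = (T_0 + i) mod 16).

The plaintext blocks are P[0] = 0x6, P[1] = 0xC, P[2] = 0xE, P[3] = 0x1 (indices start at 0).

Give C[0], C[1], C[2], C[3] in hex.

CTR encryption: S_i = E(K, T_i) where T_i is the counter for block i; C_i = P_i ⊕ S_i.
C[0]: T = 0xD, S = E(K, T) = 0xE; 0x6 ⊕ 0xE = 0x8.
C[1]: T = 0xE, S = E(K, T) = 0xF; 0xC ⊕ 0xF = 0x3.
C[2]: T = 0xF, S = E(K, T) = 0x0; 0xE ⊕ 0x0 = 0xE.
C[3]: T = 0x0, S = E(K, T) = 0x1; 0x1 ⊕ 0x1 = 0x0.

C[0] = 0x8, C[1] = 0x3, C[2] = 0xE, C[3] = 0x0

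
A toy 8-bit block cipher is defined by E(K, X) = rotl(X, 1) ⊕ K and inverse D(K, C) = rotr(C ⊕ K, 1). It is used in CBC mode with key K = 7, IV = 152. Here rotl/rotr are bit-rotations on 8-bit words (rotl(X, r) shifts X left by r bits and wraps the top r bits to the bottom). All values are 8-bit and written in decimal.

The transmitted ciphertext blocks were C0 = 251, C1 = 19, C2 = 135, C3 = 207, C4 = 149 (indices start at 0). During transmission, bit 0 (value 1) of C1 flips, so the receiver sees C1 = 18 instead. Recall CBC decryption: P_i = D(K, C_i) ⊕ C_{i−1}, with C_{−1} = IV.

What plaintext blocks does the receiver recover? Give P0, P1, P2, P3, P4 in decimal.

Only C1 changed, to 18. In CBC, a change in C_i garbles P_i and flips the same bit in P_{i+1}. Decrypting the received ciphertext:
P0: D(K, 251) = 126; 126 ⊕ 152 = 230.
P1: D(K, 18) = 138; 138 ⊕ 251 = 113.
P2: D(K, 135) = 64; 64 ⊕ 18 = 82.
P3: D(K, 207) = 100; 100 ⊕ 135 = 227.
P4: D(K, 149) = 73; 73 ⊕ 207 = 134.
Blocks that differ from the original plaintext: P1, P2.

P0 = 230, P1 = 113, P2 = 82, P3 = 227, P4 = 134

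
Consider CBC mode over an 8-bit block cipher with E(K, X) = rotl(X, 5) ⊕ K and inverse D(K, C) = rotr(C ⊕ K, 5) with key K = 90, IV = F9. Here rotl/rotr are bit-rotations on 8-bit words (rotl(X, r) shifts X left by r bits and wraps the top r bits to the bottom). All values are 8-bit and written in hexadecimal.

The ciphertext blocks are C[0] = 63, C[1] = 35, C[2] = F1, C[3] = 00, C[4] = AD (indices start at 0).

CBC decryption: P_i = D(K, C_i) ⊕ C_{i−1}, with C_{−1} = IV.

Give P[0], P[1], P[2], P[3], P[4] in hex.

P[0] = 66, P[1] = 4E, P[2] = 3E, P[3] = 75, P[4] = E9

P[0]: D(K, 63) = 9F; 9F ⊕ F9 = 66.
P[1]: D(K, 35) = 2D; 2D ⊕ 63 = 4E.
P[2]: D(K, F1) = 0B; 0B ⊕ 35 = 3E.
P[3]: D(K, 00) = 84; 84 ⊕ F1 = 75.
P[4]: D(K, AD) = E9; E9 ⊕ 00 = E9.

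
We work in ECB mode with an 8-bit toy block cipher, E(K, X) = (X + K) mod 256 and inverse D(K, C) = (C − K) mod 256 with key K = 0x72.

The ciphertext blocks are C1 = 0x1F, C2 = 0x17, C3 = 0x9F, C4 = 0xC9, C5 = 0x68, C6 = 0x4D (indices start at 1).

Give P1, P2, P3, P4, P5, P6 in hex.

P1 = 0xAD, P2 = 0xA5, P3 = 0x2D, P4 = 0x57, P5 = 0xF6, P6 = 0xDB

ECB decryption: P_i = D(K, C_i).
P1: D(K, 0x1F) = 0xAD.
P2: D(K, 0x17) = 0xA5.
P3: D(K, 0x9F) = 0x2D.
P4: D(K, 0xC9) = 0x57.
P5: D(K, 0x68) = 0xF6.
P6: D(K, 0x4D) = 0xDB.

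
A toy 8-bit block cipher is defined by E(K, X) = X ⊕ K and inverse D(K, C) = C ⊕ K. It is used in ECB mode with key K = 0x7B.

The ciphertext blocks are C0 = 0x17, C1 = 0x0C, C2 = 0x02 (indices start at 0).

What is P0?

P0 = 0x6C

ECB decryption: P_i = D(K, C_i).
P0: D(K, 0x17) = 0x6C.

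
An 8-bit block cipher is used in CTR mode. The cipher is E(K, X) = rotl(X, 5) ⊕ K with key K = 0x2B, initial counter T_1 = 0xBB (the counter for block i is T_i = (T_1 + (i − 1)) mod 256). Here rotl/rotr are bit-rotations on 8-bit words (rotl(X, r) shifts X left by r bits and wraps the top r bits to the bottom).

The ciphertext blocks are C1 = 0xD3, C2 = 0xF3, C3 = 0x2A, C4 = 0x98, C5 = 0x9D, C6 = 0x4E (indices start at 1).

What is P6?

CTR decryption: S_i = E(K, T_i) where T_i is the counter for block i; P_i = C_i ⊕ S_i.
P6: T = 0xC0, S = E(K, T) = 0x33; 0x4E ⊕ 0x33 = 0x7D.

P6 = 0x7D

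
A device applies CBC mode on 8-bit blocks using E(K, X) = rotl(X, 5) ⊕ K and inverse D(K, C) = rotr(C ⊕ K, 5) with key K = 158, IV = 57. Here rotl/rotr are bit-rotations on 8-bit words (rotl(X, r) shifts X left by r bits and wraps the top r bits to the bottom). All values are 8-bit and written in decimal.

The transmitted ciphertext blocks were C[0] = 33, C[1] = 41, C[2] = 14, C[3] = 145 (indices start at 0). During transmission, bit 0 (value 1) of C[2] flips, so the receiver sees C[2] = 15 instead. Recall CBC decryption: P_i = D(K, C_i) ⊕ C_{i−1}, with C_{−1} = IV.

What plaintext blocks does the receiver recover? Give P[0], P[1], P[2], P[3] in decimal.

Only C[2] changed, to 15. In CBC, a change in C_i garbles P_i and flips the same bit in P_{i+1}. Decrypting the received ciphertext:
P[0]: D(K, 33) = 253; 253 ⊕ 57 = 196.
P[1]: D(K, 41) = 189; 189 ⊕ 33 = 156.
P[2]: D(K, 15) = 140; 140 ⊕ 41 = 165.
P[3]: D(K, 145) = 120; 120 ⊕ 15 = 119.
Blocks that differ from the original plaintext: P[2], P[3].

P[0] = 196, P[1] = 156, P[2] = 165, P[3] = 119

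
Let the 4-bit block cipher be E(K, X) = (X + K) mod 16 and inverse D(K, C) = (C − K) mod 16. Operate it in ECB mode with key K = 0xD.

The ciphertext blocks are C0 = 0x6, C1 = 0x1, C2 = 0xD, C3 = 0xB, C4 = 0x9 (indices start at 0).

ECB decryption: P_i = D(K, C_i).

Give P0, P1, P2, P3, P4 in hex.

P0: D(K, 0x6) = 0x9.
P1: D(K, 0x1) = 0x4.
P2: D(K, 0xD) = 0x0.
P3: D(K, 0xB) = 0xE.
P4: D(K, 0x9) = 0xC.

P0 = 0x9, P1 = 0x4, P2 = 0x0, P3 = 0xE, P4 = 0xC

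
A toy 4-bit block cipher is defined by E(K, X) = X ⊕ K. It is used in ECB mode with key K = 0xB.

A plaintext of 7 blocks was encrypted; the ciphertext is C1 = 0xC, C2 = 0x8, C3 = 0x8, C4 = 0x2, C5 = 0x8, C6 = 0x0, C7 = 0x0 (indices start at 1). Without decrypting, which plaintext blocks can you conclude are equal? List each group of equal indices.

P2 = P3 = P5; P6 = P7

ECB encrypts each block independently with the same key, so equal ciphertext blocks imply equal plaintext blocks.
C2 = C3 = C5 = 0x8, so P2 = P3 = P5.
C6 = C7 = 0x0, so P6 = P7.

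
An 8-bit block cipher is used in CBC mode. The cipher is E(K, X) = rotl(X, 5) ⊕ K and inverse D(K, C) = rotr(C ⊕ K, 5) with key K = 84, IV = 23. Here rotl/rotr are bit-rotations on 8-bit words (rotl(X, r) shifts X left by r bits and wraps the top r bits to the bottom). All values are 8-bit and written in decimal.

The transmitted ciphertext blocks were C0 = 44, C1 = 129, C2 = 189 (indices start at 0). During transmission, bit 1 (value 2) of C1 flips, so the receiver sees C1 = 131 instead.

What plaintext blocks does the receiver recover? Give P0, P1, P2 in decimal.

CBC decryption: P_i = D(K, C_i) ⊕ C_{i−1}, with C_{−1} = IV.
Only C1 changed, to 131. In CBC, a change in C_i garbles P_i and flips the same bit in P_{i+1}. Decrypting the received ciphertext:
P0: D(K, 44) = 195; 195 ⊕ 23 = 212.
P1: D(K, 131) = 190; 190 ⊕ 44 = 146.
P2: D(K, 189) = 79; 79 ⊕ 131 = 204.
Blocks that differ from the original plaintext: P1, P2.

P0 = 212, P1 = 146, P2 = 204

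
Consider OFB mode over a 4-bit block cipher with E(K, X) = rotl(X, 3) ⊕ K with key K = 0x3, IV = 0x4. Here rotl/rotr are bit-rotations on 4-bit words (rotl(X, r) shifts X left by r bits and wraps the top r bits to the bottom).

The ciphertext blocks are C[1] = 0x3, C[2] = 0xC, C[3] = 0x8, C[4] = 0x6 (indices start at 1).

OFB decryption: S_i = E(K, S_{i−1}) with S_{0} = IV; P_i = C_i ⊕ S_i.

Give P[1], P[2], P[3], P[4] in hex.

P[1] = 0x2, P[2] = 0x7, P[3] = 0x6, P[4] = 0x2

P[1]: S = E(K, 0x4) = 0x1; 0x3 ⊕ 0x1 = 0x2.
P[2]: S = E(K, 0x1) = 0xB; 0xC ⊕ 0xB = 0x7.
P[3]: S = E(K, 0xB) = 0xE; 0x8 ⊕ 0xE = 0x6.
P[4]: S = E(K, 0xE) = 0x4; 0x6 ⊕ 0x4 = 0x2.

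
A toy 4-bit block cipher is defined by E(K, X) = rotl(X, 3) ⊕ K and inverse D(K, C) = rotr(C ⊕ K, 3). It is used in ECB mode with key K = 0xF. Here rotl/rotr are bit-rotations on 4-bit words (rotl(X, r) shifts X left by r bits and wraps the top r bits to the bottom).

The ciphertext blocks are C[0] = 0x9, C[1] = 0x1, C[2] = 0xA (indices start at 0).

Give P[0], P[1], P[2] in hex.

P[0] = 0xC, P[1] = 0xD, P[2] = 0xA

ECB decryption: P_i = D(K, C_i).
P[0]: D(K, 0x9) = 0xC.
P[1]: D(K, 0x1) = 0xD.
P[2]: D(K, 0xA) = 0xA.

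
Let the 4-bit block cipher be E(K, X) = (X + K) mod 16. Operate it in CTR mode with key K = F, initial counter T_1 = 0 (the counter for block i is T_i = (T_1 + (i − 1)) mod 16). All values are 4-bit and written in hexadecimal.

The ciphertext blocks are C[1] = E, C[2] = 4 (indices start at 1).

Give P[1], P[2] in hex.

CTR decryption: S_i = E(K, T_i) where T_i is the counter for block i; P_i = C_i ⊕ S_i.
P[1]: T = 0, S = E(K, T) = F; E ⊕ F = 1.
P[2]: T = 1, S = E(K, T) = 0; 4 ⊕ 0 = 4.

P[1] = 1, P[2] = 4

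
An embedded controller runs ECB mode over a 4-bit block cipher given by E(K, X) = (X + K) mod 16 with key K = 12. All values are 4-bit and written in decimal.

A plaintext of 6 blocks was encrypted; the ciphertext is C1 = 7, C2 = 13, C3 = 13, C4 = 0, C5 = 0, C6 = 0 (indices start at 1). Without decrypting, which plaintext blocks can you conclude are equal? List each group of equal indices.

P2 = P3; P4 = P5 = P6

ECB encrypts each block independently with the same key, so equal ciphertext blocks imply equal plaintext blocks.
C2 = C3 = 13, so P2 = P3.
C4 = C5 = C6 = 0, so P4 = P5 = P6.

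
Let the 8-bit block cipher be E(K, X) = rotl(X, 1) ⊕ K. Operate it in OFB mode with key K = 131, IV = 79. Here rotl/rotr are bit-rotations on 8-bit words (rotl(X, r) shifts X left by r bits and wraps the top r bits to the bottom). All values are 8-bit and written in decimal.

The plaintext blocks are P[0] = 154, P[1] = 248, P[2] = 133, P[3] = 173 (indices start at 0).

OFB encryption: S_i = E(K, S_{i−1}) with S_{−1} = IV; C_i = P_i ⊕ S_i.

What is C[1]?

C[0]: S = E(K, 79) = 29; 154 ⊕ 29 = 135.
C[1]: S = E(K, 29) = 185; 248 ⊕ 185 = 65.

C[1] = 65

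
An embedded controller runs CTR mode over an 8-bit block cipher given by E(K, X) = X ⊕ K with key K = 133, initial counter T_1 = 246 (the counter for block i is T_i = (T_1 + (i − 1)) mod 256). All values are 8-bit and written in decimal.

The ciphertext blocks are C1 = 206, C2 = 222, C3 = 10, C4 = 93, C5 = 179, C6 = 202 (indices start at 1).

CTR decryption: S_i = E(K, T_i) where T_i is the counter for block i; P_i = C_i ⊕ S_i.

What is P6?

P6: T = 251, S = E(K, T) = 126; 202 ⊕ 126 = 180.

P6 = 180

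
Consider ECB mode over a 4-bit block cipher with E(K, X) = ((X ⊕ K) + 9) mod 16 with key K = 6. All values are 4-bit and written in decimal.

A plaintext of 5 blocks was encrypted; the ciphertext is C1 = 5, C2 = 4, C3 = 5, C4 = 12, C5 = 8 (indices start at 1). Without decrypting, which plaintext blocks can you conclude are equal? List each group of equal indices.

ECB encrypts each block independently with the same key, so equal ciphertext blocks imply equal plaintext blocks.
C1 = C3 = 5, so P1 = P3.

P1 = P3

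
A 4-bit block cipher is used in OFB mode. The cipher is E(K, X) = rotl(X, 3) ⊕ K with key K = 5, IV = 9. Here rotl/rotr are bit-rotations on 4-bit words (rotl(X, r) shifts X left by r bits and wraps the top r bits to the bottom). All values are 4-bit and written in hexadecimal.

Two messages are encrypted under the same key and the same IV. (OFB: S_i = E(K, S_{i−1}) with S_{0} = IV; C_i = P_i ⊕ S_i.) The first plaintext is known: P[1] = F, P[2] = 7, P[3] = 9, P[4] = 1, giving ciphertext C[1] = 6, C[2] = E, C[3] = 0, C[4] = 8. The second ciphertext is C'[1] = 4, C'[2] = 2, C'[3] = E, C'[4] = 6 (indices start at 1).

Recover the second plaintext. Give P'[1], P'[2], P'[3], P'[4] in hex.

In OFB with a reused IV, both messages share the same keystream S_i, so C_i ⊕ C'_i = P_i ⊕ P'_i and thus P'_i = P_i ⊕ C_i ⊕ C'_i.
P'[1]: F ⊕ 6 ⊕ 4 = D.
P'[2]: 7 ⊕ E ⊕ 2 = B.
P'[3]: 9 ⊕ 0 ⊕ E = 7.
P'[4]: 1 ⊕ 8 ⊕ 6 = F.

P'[1] = D, P'[2] = B, P'[3] = 7, P'[4] = F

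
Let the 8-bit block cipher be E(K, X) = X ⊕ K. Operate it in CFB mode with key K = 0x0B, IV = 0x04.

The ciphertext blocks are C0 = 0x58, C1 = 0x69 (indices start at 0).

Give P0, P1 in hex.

P0 = 0x57, P1 = 0x3A

CFB decryption: P_i = C_i ⊕ E(K, C_{i−1}), with C_{−1} = IV.
P0: E(K, 0x04) = 0x0F; 0x58 ⊕ 0x0F = 0x57.
P1: E(K, 0x58) = 0x53; 0x69 ⊕ 0x53 = 0x3A.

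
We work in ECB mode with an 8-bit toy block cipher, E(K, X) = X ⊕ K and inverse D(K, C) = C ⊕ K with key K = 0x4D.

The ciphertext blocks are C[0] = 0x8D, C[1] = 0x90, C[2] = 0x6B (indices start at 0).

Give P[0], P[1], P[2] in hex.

P[0] = 0xC0, P[1] = 0xDD, P[2] = 0x26

ECB decryption: P_i = D(K, C_i).
P[0]: D(K, 0x8D) = 0xC0.
P[1]: D(K, 0x90) = 0xDD.
P[2]: D(K, 0x6B) = 0x26.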